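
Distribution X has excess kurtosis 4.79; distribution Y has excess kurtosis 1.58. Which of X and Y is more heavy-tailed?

Higher excess kurtosis ⇒ heavier tails relative to the normal distribution.
4.79 vs 1.58: the larger is 4.79, so X has heavier tails.

X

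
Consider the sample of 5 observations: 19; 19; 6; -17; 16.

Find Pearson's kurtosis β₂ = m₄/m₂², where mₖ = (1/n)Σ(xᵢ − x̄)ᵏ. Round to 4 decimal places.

2.6177

x̄ = 8.6000
Σ(xᵢ − x̄)² = 933.2000 ⇒ m₂ = 186.64000
Σ(xᵢ − x̄)⁴ = 455938.2560 ⇒ m₄ = 91187.65120
m₂² = 34834.48960
β₂ = m₄/m₂² = 91187.65120 / 34834.48960 ≈ 2.6177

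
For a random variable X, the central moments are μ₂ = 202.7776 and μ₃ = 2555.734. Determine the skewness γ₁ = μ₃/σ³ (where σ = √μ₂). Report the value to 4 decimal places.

0.8851

σ = √μ₂ = √202.7776 = 14.24000
σ³ = μ₂^(3/2) = 2887.55302
γ₁ = μ₃/σ³ = 2555.734 / 2887.55302 ≈ 0.8851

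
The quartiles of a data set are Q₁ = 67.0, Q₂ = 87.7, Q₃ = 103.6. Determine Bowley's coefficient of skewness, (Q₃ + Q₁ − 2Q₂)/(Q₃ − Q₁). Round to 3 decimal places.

numerator: Q₃ + Q₁ − 2Q₂ = 103.6 + 67.0 − 2×87.7 = -4.8000
denominator: Q₃ − Q₁ = 103.6 − 67.0 = 36.6000
Bowley skewness = -4.8000 / 36.6000 ≈ -0.131

-0.131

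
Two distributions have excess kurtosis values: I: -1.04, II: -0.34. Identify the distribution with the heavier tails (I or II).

II

Higher excess kurtosis ⇒ heavier tails relative to the normal distribution.
-1.04 vs -0.34: the larger is -0.34, so II has heavier tails.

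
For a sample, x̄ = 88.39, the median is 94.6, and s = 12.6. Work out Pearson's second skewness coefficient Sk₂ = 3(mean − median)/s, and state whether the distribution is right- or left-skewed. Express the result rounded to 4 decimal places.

-1.4786, left-skewed

Sk₂ = 3(88.39 − 94.6) / 12.6 = 3 × -6.2100 / 12.6
    = -18.6300 / 12.6 ≈ -1.4786
Sk₂ < 0 ⇒ mean < median ⇒ left-skewed (negative skew).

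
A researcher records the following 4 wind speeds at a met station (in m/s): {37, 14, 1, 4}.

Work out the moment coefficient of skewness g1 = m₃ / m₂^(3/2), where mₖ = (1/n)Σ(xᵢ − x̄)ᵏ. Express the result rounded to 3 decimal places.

x̄ = (37 + 14 + 1 + 4) / 4 = 14.0000
deviations (xᵢ − x̄): 23.0000, 0.0000, -13.0000, -10.0000
Σ(xᵢ − x̄)² = 798.0000 ⇒ m₂ = 798.0000/4 = 199.50000
Σ(xᵢ − x̄)³ = 8970.0000 ⇒ m₃ = 8970.0000/4 = 2242.50000
m₂^(3/2) = 199.50000^(1.5) = 2817.82715
g1 = m₃ / m₂^(3/2) = 2242.50000 / 2817.82715 ≈ 0.796

0.796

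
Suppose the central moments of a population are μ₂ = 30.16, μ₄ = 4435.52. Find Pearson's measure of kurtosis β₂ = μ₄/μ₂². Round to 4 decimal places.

4.8762

μ₂² = 30.16² = 909.62560
μ₄/μ₂² = 4435.52 / 909.62560 = 4.87620
β₂ ≈ 4.8762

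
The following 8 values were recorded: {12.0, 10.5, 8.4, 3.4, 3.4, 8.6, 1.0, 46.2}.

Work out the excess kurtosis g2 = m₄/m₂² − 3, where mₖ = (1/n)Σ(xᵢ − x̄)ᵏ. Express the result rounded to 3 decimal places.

x̄ = 11.6875
Σ(xᵢ − x̄)² = 1464.5488 ⇒ m₂ = 183.06859
Σ(xᵢ − x̄)⁴ = 1441440.4647 ⇒ m₄ = 180180.05808
m₂² = 33514.11002
g2 = m₄/m₂² − 3 = 5.37624 − 3 ≈ 2.376

2.376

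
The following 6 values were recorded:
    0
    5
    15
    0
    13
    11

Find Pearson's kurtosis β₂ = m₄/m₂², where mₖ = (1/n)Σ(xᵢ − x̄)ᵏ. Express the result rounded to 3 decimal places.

x̄ = 7.3333
Σ(xᵢ − x̄)² = 217.3333 ⇒ m₂ = 36.22222
Σ(xᵢ − x̄)⁴ = 10480.4444 ⇒ m₄ = 1746.74074
m₂² = 1312.04938
β₂ = m₄/m₂² = 1746.74074 / 1312.04938 ≈ 1.331

1.331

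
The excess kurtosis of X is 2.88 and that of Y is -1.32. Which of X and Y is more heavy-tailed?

Higher excess kurtosis ⇒ heavier tails relative to the normal distribution.
2.88 vs -1.32: the larger is 2.88, so X has heavier tails. (X is leptokurtic — heavier-than-normal tails; the other is platykurtic.)

X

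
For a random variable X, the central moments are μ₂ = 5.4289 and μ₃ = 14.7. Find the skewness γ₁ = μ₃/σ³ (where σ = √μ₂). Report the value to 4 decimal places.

σ = √μ₂ = √5.4289 = 2.33000
σ³ = μ₂^(3/2) = 12.64934
γ₁ = μ₃/σ³ = 14.7 / 12.64934 ≈ 1.1621

1.1621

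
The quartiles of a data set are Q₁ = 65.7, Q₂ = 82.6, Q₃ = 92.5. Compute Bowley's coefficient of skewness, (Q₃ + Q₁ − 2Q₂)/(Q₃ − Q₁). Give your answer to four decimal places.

numerator: Q₃ + Q₁ − 2Q₂ = 92.5 + 65.7 − 2×82.6 = -7.0000
denominator: Q₃ − Q₁ = 92.5 − 65.7 = 26.8000
Bowley skewness = -7.0000 / 26.8000 ≈ -0.2612

-0.2612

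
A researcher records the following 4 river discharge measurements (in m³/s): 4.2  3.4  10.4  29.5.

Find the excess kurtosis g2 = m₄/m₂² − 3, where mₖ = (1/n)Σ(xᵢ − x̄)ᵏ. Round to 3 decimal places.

x̄ = 11.8750
Σ(xᵢ − x̄)² = 443.5475 ⇒ m₂ = 110.88688
Σ(xᵢ − x̄)⁴ = 105131.1243 ⇒ m₄ = 26282.78108
m₂² = 12295.89905
g2 = m₄/m₂² − 3 = 2.13752 − 3 ≈ -0.862

-0.862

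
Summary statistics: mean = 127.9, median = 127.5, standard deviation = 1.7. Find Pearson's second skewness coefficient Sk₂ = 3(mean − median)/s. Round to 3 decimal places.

0.706

Sk₂ = 3(127.9 − 127.5) / 1.7 = 3 × 0.4000 / 1.7
    = 1.2000 / 1.7 ≈ 0.706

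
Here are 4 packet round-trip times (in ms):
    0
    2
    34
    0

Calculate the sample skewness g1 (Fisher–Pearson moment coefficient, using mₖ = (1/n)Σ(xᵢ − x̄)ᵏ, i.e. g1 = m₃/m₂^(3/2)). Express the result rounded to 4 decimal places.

1.1438

x̄ = (0 + 2 + 34 + 0) / 4 = 9.0000
deviations (xᵢ − x̄): -9.0000, -7.0000, 25.0000, -9.0000
Σ(xᵢ − x̄)² = 836.0000 ⇒ m₂ = 836.0000/4 = 209.00000
Σ(xᵢ − x̄)³ = 13824.0000 ⇒ m₃ = 13824.0000/4 = 3456.00000
m₂^(3/2) = 209.00000^(1.5) = 3021.47795
g1 = m₃ / m₂^(3/2) = 3456.00000 / 3021.47795 ≈ 1.1438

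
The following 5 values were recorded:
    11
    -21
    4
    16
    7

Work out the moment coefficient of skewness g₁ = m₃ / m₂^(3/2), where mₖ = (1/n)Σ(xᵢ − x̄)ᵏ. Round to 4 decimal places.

-1.1358

x̄ = (11 - 21 + 4 + 16 + 7) / 5 = 3.4000
deviations (xᵢ − x̄): 7.6000, -24.4000, 0.6000, 12.6000, 3.6000
Σ(xᵢ − x̄)² = 825.2000 ⇒ m₂ = 825.2000/5 = 165.04000
Σ(xᵢ − x̄)³ = -12040.5600 ⇒ m₃ = -12040.5600/5 = -2408.11200
m₂^(3/2) = 165.04000^(1.5) = 2120.23414
g₁ = m₃ / m₂^(3/2) = -2408.11200 / 2120.23414 ≈ -1.1358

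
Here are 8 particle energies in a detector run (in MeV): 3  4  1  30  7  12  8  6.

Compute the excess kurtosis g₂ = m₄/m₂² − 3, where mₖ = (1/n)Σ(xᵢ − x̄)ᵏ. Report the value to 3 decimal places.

1.728

x̄ = 8.8750
Σ(xᵢ − x̄)² = 588.8750 ⇒ m₂ = 73.60938
Σ(xᵢ − x̄)⁴ = 204931.7129 ⇒ m₄ = 25616.46411
m₂² = 5418.34009
g₂ = m₄/m₂² − 3 = 4.72773 − 3 ≈ 1.728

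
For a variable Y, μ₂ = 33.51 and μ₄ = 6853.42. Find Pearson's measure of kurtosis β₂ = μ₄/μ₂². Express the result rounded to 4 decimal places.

6.1032

μ₂² = 33.51² = 1122.92010
μ₄/μ₂² = 6853.42 / 1122.92010 = 6.10321
β₂ ≈ 6.1032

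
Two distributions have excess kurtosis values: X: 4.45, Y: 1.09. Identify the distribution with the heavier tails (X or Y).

X

Higher excess kurtosis ⇒ heavier tails relative to the normal distribution.
4.45 vs 1.09: the larger is 4.45, so X has heavier tails.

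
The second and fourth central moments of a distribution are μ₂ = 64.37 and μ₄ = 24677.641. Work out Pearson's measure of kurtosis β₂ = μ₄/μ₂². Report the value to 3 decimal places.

5.956

μ₂² = 64.37² = 4143.49690
μ₄/μ₂² = 24677.641 / 4143.49690 = 5.95575
β₂ ≈ 5.956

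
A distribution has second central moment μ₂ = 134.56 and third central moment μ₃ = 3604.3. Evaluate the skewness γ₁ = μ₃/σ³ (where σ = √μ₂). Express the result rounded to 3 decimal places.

2.309

σ = √μ₂ = √134.56 = 11.60000
σ³ = μ₂^(3/2) = 1560.89600
γ₁ = μ₃/σ³ = 3604.3 / 1560.89600 ≈ 2.309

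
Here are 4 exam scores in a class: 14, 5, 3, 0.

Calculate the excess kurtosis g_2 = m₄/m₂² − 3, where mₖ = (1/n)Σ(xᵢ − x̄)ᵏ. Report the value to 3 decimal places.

x̄ = 5.5000
Σ(xᵢ − x̄)² = 109.0000 ⇒ m₂ = 27.25000
Σ(xᵢ − x̄)⁴ = 6174.2500 ⇒ m₄ = 1543.56250
m₂² = 742.56250
g_2 = m₄/m₂² − 3 = 2.07870 − 3 ≈ -0.921

-0.921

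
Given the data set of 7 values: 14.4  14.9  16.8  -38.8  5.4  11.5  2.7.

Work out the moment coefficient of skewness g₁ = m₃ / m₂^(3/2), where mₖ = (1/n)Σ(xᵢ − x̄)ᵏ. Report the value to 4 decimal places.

x̄ = (14.4 + 14.9 + 16.8 - 38.8 + 5.4 + 11.5 + 2.7) / 7 = 3.8429
deviations (xᵢ − x̄): 10.5571, 11.0571, 12.9571, -42.6429, 1.5571, 7.6571, -1.1429
Σ(xᵢ − x̄)² = 2282.3771 ⇒ m₂ = 2282.3771/7 = 326.05388
Σ(xᵢ − x̄)³ = -72387.2800 ⇒ m₃ = -72387.2800/7 = -10341.04001
m₂^(3/2) = 326.05388^(1.5) = 5887.54248
g₁ = m₃ / m₂^(3/2) = -10341.04001 / 5887.54248 ≈ -1.7564

-1.7564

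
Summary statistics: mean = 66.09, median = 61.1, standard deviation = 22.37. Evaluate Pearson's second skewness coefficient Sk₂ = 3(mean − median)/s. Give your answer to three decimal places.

Sk₂ = 3(66.09 − 61.1) / 22.37 = 3 × 4.9900 / 22.37
    = 14.9700 / 22.37 ≈ 0.669

0.669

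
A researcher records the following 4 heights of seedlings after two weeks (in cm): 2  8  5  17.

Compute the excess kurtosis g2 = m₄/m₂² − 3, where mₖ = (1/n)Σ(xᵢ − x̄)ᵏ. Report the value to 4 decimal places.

-1.0000

x̄ = 8.0000
Σ(xᵢ − x̄)² = 126.0000 ⇒ m₂ = 31.50000
Σ(xᵢ − x̄)⁴ = 7938.0000 ⇒ m₄ = 1984.50000
m₂² = 992.25000
g2 = m₄/m₂² − 3 = 2.00000 − 3 ≈ -1.0000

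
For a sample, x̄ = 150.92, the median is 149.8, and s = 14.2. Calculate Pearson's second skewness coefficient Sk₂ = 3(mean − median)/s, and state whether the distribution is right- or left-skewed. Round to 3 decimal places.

0.237, right-skewed

Sk₂ = 3(150.92 − 149.8) / 14.2 = 3 × 1.1200 / 14.2
    = 3.3600 / 14.2 ≈ 0.237
Sk₂ > 0 ⇒ mean > median ⇒ right-skewed (positive skew).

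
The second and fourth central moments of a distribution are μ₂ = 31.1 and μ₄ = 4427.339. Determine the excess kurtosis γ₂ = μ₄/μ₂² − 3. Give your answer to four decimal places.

1.5774

μ₂² = 31.1² = 967.21000
μ₄/μ₂² = 4427.339 / 967.21000 = 4.57743
γ₂ = 4.57743 − 3 ≈ 1.5774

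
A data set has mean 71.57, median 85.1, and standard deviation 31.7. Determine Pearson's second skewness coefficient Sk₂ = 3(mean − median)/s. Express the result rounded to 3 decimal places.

-1.280

Sk₂ = 3(71.57 − 85.1) / 31.7 = 3 × -13.5300 / 31.7
    = -40.5900 / 31.7 ≈ -1.280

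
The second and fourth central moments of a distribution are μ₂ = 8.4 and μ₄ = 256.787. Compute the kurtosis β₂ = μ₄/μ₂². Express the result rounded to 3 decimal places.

μ₂² = 8.4² = 70.56000
μ₄/μ₂² = 256.787 / 70.56000 = 3.63927
β₂ ≈ 3.639

3.639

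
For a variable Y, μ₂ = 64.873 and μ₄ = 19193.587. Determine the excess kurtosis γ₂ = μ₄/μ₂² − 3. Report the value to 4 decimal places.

1.5607

μ₂² = 64.873² = 4208.50613
μ₄/μ₂² = 19193.587 / 4208.50613 = 4.56067
γ₂ = 4.56067 − 3 ≈ 1.5607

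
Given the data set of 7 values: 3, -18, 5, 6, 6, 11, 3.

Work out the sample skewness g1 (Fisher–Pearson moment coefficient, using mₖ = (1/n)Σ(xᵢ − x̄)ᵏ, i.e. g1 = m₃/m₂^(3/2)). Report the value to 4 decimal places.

-1.6709

x̄ = (3 - 18 + 5 + 6 + 6 + 11 + 3) / 7 = 2.2857
deviations (xᵢ − x̄): 0.7143, -20.2857, 2.7143, 3.7143, 3.7143, 8.7143, 0.7143
Σ(xᵢ − x̄)² = 523.4286 ⇒ m₂ = 523.4286/7 = 74.77551
Σ(xᵢ − x̄)³ = -7562.8163 ⇒ m₃ = -7562.8163/7 = -1080.40233
m₂^(3/2) = 74.77551^(1.5) = 646.60503
g1 = m₃ / m₂^(3/2) = -1080.40233 / 646.60503 ≈ -1.6709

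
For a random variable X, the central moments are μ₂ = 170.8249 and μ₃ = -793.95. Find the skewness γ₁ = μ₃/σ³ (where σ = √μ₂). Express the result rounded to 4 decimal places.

-0.3556

σ = √μ₂ = √170.8249 = 13.07000
σ³ = μ₂^(3/2) = 2232.68144
γ₁ = μ₃/σ³ = -793.95 / 2232.68144 ≈ -0.3556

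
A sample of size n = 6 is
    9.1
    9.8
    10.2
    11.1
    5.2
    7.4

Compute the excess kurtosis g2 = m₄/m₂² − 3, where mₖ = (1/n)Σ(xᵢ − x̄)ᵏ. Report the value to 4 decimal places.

-0.7306

x̄ = 8.8000
Σ(xᵢ − x̄)² = 23.2600 ⇒ m₂ = 3.87667
Σ(xᵢ − x̄)⁴ = 204.6370 ⇒ m₄ = 34.10617
m₂² = 15.02854
g2 = m₄/m₂² − 3 = 2.26943 − 3 ≈ -0.7306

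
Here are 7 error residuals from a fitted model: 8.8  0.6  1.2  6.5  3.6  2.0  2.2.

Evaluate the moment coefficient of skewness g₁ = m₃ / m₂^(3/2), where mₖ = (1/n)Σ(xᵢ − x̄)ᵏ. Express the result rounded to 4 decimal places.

0.8130

x̄ = (8.8 + 0.6 + 1.2 + 6.5 + 3.6 + 2.0 + 2.2) / 7 = 3.5571
deviations (xᵢ − x̄): 5.2429, -2.9571, -2.3571, 2.9429, 0.0429, -1.5571, -1.3571
Σ(xᵢ − x̄)² = 54.7171 ⇒ m₂ = 54.7171/7 = 7.81673
Σ(xᵢ − x̄)³ = 124.3686 ⇒ m₃ = 124.3686/7 = 17.76694
m₂^(3/2) = 7.81673^(1.5) = 21.85436
g₁ = m₃ / m₂^(3/2) = 17.76694 / 21.85436 ≈ 0.8130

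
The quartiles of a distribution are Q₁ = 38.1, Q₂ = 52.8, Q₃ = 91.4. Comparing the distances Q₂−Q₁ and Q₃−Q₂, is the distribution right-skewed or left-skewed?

Q₂ − Q₁ = 14.7;  Q₃ − Q₂ = 38.6
Q₃ − Q₂ > Q₂ − Q₁ ⇒ the upper half is more spread out ⇒ right-skewed.

right-skewed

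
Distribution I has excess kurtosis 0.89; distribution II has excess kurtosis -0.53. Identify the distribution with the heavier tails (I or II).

I

Higher excess kurtosis ⇒ heavier tails relative to the normal distribution.
0.89 vs -0.53: the larger is 0.89, so I has heavier tails. (I is leptokurtic — heavier-than-normal tails; the other is platykurtic.)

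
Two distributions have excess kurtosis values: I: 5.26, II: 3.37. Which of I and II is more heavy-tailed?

Higher excess kurtosis ⇒ heavier tails relative to the normal distribution.
5.26 vs 3.37: the larger is 5.26, so I has heavier tails.

I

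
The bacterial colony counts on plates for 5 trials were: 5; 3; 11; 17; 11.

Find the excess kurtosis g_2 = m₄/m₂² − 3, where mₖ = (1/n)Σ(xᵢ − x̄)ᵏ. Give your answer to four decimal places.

-1.2205

x̄ = 9.4000
Σ(xᵢ − x̄)² = 123.2000 ⇒ m₂ = 24.64000
Σ(xᵢ − x̄)⁴ = 5401.8560 ⇒ m₄ = 1080.37120
m₂² = 607.12960
g_2 = m₄/m₂² − 3 = 1.77947 − 3 ≈ -1.2205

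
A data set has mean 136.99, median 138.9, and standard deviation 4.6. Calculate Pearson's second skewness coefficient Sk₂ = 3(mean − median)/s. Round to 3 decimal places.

-1.246

Sk₂ = 3(136.99 − 138.9) / 4.6 = 3 × -1.9100 / 4.6
    = -5.7300 / 4.6 ≈ -1.246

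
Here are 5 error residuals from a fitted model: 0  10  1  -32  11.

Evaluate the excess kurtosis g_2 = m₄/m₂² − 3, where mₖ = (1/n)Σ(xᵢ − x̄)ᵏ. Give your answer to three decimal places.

x̄ = -2.0000
Σ(xᵢ − x̄)² = 1226.0000 ⇒ m₂ = 245.20000
Σ(xᵢ − x̄)⁴ = 859394.0000 ⇒ m₄ = 171878.80000
m₂² = 60123.04000
g_2 = m₄/m₂² − 3 = 2.85878 − 3 ≈ -0.141

-0.141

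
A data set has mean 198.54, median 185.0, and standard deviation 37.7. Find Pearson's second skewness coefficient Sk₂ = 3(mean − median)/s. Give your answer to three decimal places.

Sk₂ = 3(198.54 − 185.0) / 37.7 = 3 × 13.5400 / 37.7
    = 40.6200 / 37.7 ≈ 1.077

1.077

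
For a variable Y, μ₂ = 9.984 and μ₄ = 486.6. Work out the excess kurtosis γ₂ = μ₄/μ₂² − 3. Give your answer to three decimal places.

1.882

μ₂² = 9.984² = 99.68026
μ₄/μ₂² = 486.6 / 99.68026 = 4.88161
γ₂ = 4.88161 − 3 ≈ 1.882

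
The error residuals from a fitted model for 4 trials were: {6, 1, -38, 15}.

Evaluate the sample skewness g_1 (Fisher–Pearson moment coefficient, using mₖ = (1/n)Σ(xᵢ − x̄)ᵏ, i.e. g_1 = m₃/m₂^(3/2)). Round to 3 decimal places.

-0.941

x̄ = (6 + 1 - 38 + 15) / 4 = -4.0000
deviations (xᵢ − x̄): 10.0000, 5.0000, -34.0000, 19.0000
Σ(xᵢ − x̄)² = 1642.0000 ⇒ m₂ = 1642.0000/4 = 410.50000
Σ(xᵢ − x̄)³ = -31320.0000 ⇒ m₃ = -31320.0000/4 = -7830.00000
m₂^(3/2) = 410.50000^(1.5) = 8317.05823
g_1 = m₃ / m₂^(3/2) = -7830.00000 / 8317.05823 ≈ -0.941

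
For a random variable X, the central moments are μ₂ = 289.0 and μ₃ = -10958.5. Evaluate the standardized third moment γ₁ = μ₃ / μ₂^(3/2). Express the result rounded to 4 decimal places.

σ = √μ₂ = √289.0 = 17.00000
σ³ = μ₂^(3/2) = 4913.00000
γ₁ = μ₃/σ³ = -10958.5 / 4913.00000 ≈ -2.2305

-2.2305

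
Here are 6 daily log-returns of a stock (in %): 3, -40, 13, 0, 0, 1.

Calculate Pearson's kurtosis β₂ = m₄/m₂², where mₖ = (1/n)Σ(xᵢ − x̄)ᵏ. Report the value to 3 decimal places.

x̄ = -3.8333
Σ(xᵢ − x̄)² = 1690.8333 ⇒ m₂ = 281.80556
Σ(xᵢ − x̄)⁴ = 1794388.1528 ⇒ m₄ = 299064.69213
m₂² = 79414.37114
β₂ = m₄/m₂² = 299064.69213 / 79414.37114 ≈ 3.766

3.766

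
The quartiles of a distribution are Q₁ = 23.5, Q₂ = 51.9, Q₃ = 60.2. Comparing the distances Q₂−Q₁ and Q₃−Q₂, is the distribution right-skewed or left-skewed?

left-skewed

Q₂ − Q₁ = 28.4;  Q₃ − Q₂ = 8.3
Q₂ − Q₁ > Q₃ − Q₂ ⇒ the lower half is more spread out ⇒ left-skewed.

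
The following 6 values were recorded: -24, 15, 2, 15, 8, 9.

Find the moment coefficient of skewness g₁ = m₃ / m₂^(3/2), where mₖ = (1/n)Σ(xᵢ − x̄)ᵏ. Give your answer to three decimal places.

x̄ = (-24 + 15 + 2 + 15 + 8 + 9) / 6 = 4.1667
deviations (xᵢ − x̄): -28.1667, 10.8333, -2.1667, 10.8333, 3.8333, 4.8333
Σ(xᵢ − x̄)² = 1070.8333 ⇒ m₂ = 1070.8333/6 = 178.47222
Σ(xᵢ − x̄)³ = -19644.4444 ⇒ m₃ = -19644.4444/6 = -3274.07407
m₂^(3/2) = 178.47222^(1.5) = 2384.27281
g₁ = m₃ / m₂^(3/2) = -3274.07407 / 2384.27281 ≈ -1.373

-1.373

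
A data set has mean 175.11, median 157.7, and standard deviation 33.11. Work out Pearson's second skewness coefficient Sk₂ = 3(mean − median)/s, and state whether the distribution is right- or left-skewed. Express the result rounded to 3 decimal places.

Sk₂ = 3(175.11 − 157.7) / 33.11 = 3 × 17.4100 / 33.11
    = 52.2300 / 33.11 ≈ 1.577
Sk₂ > 0 ⇒ mean > median ⇒ right-skewed (positive skew).

1.577, right-skewed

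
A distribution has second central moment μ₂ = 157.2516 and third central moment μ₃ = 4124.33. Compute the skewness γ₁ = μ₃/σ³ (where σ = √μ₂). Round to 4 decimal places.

σ = √μ₂ = √157.2516 = 12.54000
σ³ = μ₂^(3/2) = 1971.93506
γ₁ = μ₃/σ³ = 4124.33 / 1971.93506 ≈ 2.0915

2.0915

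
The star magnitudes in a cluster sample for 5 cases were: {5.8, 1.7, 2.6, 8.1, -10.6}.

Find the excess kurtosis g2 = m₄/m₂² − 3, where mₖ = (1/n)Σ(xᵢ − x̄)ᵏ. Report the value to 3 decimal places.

-0.295

x̄ = 1.5200
Σ(xᵢ − x̄)² = 209.7080 ⇒ m₂ = 41.94160
Σ(xᵢ − x̄)⁴ = 23789.4683 ⇒ m₄ = 4757.89366
m₂² = 1759.09781
g2 = m₄/m₂² − 3 = 2.70474 − 3 ≈ -0.295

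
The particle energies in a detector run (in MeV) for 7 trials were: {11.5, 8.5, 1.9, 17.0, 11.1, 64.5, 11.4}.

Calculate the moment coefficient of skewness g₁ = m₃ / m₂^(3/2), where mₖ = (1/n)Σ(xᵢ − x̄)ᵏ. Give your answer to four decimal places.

1.8414

x̄ = (11.5 + 8.5 + 1.9 + 17.0 + 11.1 + 64.5 + 11.4) / 7 = 17.9857
deviations (xᵢ − x̄): -6.4857, -9.4857, -16.0857, -0.9857, -6.8857, 46.5143, -6.5857
Σ(xᵢ − x̄)² = 2646.1286 ⇒ m₂ = 2646.1286/7 = 378.01837
Σ(xᵢ − x̄)³ = 94735.7445 ⇒ m₃ = 94735.7445/7 = 13533.67779
m₂^(3/2) = 378.01837^(1.5) = 7349.69561
g₁ = m₃ / m₂^(3/2) = 13533.67779 / 7349.69561 ≈ 1.8414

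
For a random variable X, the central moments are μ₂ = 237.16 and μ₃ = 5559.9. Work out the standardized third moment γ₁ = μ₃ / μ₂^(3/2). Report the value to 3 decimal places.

1.522

σ = √μ₂ = √237.16 = 15.40000
σ³ = μ₂^(3/2) = 3652.26400
γ₁ = μ₃/σ³ = 5559.9 / 3652.26400 ≈ 1.522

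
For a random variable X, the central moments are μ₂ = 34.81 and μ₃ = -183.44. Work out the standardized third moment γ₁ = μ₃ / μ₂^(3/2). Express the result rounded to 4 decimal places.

-0.8932

σ = √μ₂ = √34.81 = 5.90000
σ³ = μ₂^(3/2) = 205.37900
γ₁ = μ₃/σ³ = -183.44 / 205.37900 ≈ -0.8932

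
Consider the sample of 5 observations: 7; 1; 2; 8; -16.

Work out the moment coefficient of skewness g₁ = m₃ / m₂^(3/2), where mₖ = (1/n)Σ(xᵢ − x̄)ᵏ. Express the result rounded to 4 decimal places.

x̄ = (7 + 1 + 2 + 8 - 16) / 5 = 0.4000
deviations (xᵢ − x̄): 6.6000, 0.6000, 1.6000, 7.6000, -16.4000
Σ(xᵢ − x̄)² = 373.2000 ⇒ m₂ = 373.2000/5 = 74.64000
Σ(xᵢ − x̄)³ = -3680.1600 ⇒ m₃ = -3680.1600/5 = -736.03200
m₂^(3/2) = 74.64000^(1.5) = 644.84813
g₁ = m₃ / m₂^(3/2) = -736.03200 / 644.84813 ≈ -1.1414

-1.1414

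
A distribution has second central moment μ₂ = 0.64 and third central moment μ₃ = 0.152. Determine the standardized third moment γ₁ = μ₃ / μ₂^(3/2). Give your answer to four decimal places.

0.2969

σ = √μ₂ = √0.64 = 0.80000
σ³ = μ₂^(3/2) = 0.51200
γ₁ = μ₃/σ³ = 0.152 / 0.51200 ≈ 0.2969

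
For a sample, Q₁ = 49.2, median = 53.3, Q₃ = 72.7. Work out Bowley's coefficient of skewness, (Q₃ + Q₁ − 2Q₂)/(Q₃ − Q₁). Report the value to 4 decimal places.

0.6511

numerator: Q₃ + Q₁ − 2Q₂ = 72.7 + 49.2 − 2×53.3 = 15.3000
denominator: Q₃ − Q₁ = 72.7 − 49.2 = 23.5000
Bowley skewness = 15.3000 / 23.5000 ≈ 0.6511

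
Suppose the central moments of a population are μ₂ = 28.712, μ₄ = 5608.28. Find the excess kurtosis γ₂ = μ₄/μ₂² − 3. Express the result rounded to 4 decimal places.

3.8030

μ₂² = 28.712² = 824.37894
μ₄/μ₂² = 5608.28 / 824.37894 = 6.80304
γ₂ = 6.80304 − 3 ≈ 3.8030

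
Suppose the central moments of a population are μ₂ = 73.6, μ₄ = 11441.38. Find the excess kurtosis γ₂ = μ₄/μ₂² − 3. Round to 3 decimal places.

-0.888

μ₂² = 73.6² = 5416.96000
μ₄/μ₂² = 11441.38 / 5416.96000 = 2.11214
γ₂ = 2.11214 − 3 ≈ -0.888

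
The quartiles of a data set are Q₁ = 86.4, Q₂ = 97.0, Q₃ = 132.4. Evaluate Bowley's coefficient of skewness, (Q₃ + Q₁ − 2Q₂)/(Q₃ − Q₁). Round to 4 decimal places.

0.5391

numerator: Q₃ + Q₁ − 2Q₂ = 132.4 + 86.4 − 2×97.0 = 24.8000
denominator: Q₃ − Q₁ = 132.4 − 86.4 = 46.0000
Bowley skewness = 24.8000 / 46.0000 ≈ 0.5391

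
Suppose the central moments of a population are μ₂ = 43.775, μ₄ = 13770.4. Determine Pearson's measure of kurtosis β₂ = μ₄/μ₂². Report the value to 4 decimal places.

7.1861

μ₂² = 43.775² = 1916.25063
μ₄/μ₂² = 13770.4 / 1916.25063 = 7.18612
β₂ ≈ 7.1861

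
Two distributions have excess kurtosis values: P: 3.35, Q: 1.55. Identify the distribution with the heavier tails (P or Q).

P

Higher excess kurtosis ⇒ heavier tails relative to the normal distribution.
3.35 vs 1.55: the larger is 3.35, so P has heavier tails.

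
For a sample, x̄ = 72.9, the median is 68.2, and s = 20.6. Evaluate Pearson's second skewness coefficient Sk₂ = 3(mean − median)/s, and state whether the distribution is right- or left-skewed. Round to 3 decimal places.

Sk₂ = 3(72.9 − 68.2) / 20.6 = 3 × 4.7000 / 20.6
    = 14.1000 / 20.6 ≈ 0.684
Sk₂ > 0 ⇒ mean > median ⇒ right-skewed (positive skew).

0.684, right-skewed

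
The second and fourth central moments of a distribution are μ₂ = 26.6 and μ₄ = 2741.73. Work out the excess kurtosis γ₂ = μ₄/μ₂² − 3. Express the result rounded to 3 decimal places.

0.875

μ₂² = 26.6² = 707.56000
μ₄/μ₂² = 2741.73 / 707.56000 = 3.87491
γ₂ = 3.87491 − 3 ≈ 0.875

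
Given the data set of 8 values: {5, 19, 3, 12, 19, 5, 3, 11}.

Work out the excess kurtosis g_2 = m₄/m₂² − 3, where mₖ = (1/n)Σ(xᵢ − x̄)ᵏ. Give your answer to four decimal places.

x̄ = 9.6250
Σ(xᵢ − x̄)² = 313.8750 ⇒ m₂ = 39.23438
Σ(xᵢ − x̄)⁴ = 20252.8066 ⇒ m₄ = 2531.60083
m₂² = 1539.33618
g_2 = m₄/m₂² − 3 = 1.64461 − 3 ≈ -1.3554

-1.3554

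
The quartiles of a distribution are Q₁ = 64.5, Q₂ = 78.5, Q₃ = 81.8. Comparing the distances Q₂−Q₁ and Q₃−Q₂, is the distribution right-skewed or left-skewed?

left-skewed

Q₂ − Q₁ = 14.0;  Q₃ − Q₂ = 3.3
Q₂ − Q₁ > Q₃ − Q₂ ⇒ the lower half is more spread out ⇒ left-skewed.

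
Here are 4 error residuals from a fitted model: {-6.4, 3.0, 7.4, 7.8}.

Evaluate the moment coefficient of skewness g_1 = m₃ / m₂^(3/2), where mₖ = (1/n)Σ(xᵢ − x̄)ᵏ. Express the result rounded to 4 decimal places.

x̄ = (-6.4 + 3.0 + 7.4 + 7.8) / 4 = 2.9500
deviations (xᵢ − x̄): -9.3500, 0.0500, 4.4500, 4.8500
Σ(xᵢ − x̄)² = 130.7500 ⇒ m₂ = 130.7500/4 = 32.68750
Σ(xᵢ − x̄)³ = -615.1950 ⇒ m₃ = -615.1950/4 = -153.79875
m₂^(3/2) = 32.68750^(1.5) = 186.88419
g_1 = m₃ / m₂^(3/2) = -153.79875 / 186.88419 ≈ -0.8230

-0.8230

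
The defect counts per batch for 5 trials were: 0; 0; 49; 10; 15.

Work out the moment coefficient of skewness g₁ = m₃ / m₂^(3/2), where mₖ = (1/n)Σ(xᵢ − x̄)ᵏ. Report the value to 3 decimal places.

x̄ = (0 + 0 + 49 + 10 + 15) / 5 = 14.8000
deviations (xᵢ − x̄): -14.8000, -14.8000, 34.2000, -4.8000, 0.2000
Σ(xᵢ − x̄)² = 1630.8000 ⇒ m₂ = 1630.8000/5 = 326.16000
Σ(xᵢ − x̄)³ = 33407.5200 ⇒ m₃ = 33407.5200/5 = 6681.50400
m₂^(3/2) = 326.16000^(1.5) = 5890.41709
g₁ = m₃ / m₂^(3/2) = 6681.50400 / 5890.41709 ≈ 1.134

1.134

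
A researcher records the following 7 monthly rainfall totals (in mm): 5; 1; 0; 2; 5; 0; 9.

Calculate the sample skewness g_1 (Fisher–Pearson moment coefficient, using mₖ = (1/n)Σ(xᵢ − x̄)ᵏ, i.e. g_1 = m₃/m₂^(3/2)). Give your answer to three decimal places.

0.679

x̄ = (5 + 1 + 0 + 2 + 5 + 0 + 9) / 7 = 3.1429
deviations (xᵢ − x̄): 1.8571, -2.1429, -3.1429, -1.1429, 1.8571, -3.1429, 5.8571
Σ(xᵢ − x̄)² = 66.8571 ⇒ m₂ = 66.8571/7 = 9.55102
Σ(xᵢ − x̄)³ = 140.3265 ⇒ m₃ = 140.3265/7 = 20.04665
m₂^(3/2) = 9.55102^(1.5) = 29.51717
g_1 = m₃ / m₂^(3/2) = 20.04665 / 29.51717 ≈ 0.679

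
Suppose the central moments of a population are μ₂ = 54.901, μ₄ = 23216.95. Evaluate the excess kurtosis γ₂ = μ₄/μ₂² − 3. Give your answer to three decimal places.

μ₂² = 54.901² = 3014.11980
μ₄/μ₂² = 23216.95 / 3014.11980 = 7.70273
γ₂ = 7.70273 − 3 ≈ 4.703

4.703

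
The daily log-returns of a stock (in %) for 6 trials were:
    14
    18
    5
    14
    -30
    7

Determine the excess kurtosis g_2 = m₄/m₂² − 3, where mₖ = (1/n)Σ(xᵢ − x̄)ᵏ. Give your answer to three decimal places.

0.679

x̄ = 4.6667
Σ(xᵢ − x̄)² = 1559.3333 ⇒ m₂ = 259.88889
Σ(xᵢ − x̄)⁴ = 1491081.1111 ⇒ m₄ = 248513.51852
m₂² = 67542.23457
g_2 = m₄/m₂² − 3 = 3.67938 − 3 ≈ 0.679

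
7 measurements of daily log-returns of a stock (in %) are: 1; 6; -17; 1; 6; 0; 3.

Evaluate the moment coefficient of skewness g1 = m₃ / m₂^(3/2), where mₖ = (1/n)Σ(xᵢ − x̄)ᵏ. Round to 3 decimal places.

-1.642

x̄ = (1 + 6 - 17 + 1 + 6 + 0 + 3) / 7 = 0.0000
deviations (xᵢ − x̄): 1.0000, 6.0000, -17.0000, 1.0000, 6.0000, 0.0000, 3.0000
Σ(xᵢ − x̄)² = 372.0000 ⇒ m₂ = 372.0000/7 = 53.14286
Σ(xᵢ − x̄)³ = -4452.0000 ⇒ m₃ = -4452.0000/7 = -636.00000
m₂^(3/2) = 53.14286^(1.5) = 387.40690
g1 = m₃ / m₂^(3/2) = -636.00000 / 387.40690 ≈ -1.642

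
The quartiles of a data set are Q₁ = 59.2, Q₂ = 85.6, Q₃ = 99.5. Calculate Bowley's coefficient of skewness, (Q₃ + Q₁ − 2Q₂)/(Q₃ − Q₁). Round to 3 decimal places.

-0.310

numerator: Q₃ + Q₁ − 2Q₂ = 99.5 + 59.2 − 2×85.6 = -12.5000
denominator: Q₃ − Q₁ = 99.5 − 59.2 = 40.3000
Bowley skewness = -12.5000 / 40.3000 ≈ -0.310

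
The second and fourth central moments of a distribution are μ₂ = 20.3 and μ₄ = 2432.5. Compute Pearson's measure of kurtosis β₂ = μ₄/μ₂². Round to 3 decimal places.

5.903

μ₂² = 20.3² = 412.09000
μ₄/μ₂² = 2432.5 / 412.09000 = 5.90284
β₂ ≈ 5.903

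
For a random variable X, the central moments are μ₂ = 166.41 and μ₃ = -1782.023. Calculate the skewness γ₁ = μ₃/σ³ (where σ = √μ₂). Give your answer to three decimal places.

-0.830

σ = √μ₂ = √166.41 = 12.90000
σ³ = μ₂^(3/2) = 2146.68900
γ₁ = μ₃/σ³ = -1782.023 / 2146.68900 ≈ -0.830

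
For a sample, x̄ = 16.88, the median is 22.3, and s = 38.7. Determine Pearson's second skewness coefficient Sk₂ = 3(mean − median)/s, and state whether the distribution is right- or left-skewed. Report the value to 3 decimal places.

-0.420, left-skewed

Sk₂ = 3(16.88 − 22.3) / 38.7 = 3 × -5.4200 / 38.7
    = -16.2600 / 38.7 ≈ -0.420
Sk₂ < 0 ⇒ mean < median ⇒ left-skewed (negative skew).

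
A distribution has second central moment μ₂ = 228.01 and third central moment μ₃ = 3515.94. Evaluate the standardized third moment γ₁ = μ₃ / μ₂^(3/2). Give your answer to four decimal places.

1.0212

σ = √μ₂ = √228.01 = 15.10000
σ³ = μ₂^(3/2) = 3442.95100
γ₁ = μ₃/σ³ = 3515.94 / 3442.95100 ≈ 1.0212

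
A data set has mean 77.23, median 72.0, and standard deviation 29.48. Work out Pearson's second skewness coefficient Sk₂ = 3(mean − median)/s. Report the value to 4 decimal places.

Sk₂ = 3(77.23 − 72.0) / 29.48 = 3 × 5.2300 / 29.48
    = 15.6900 / 29.48 ≈ 0.5322

0.5322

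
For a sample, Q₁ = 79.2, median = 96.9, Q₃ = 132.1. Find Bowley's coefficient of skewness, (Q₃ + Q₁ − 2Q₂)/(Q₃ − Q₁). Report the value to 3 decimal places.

numerator: Q₃ + Q₁ − 2Q₂ = 132.1 + 79.2 − 2×96.9 = 17.5000
denominator: Q₃ − Q₁ = 132.1 − 79.2 = 52.9000
Bowley skewness = 17.5000 / 52.9000 ≈ 0.331

0.331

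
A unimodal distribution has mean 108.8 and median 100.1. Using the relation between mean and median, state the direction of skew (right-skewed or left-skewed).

mean − median = 108.8 − 100.1 = 8.7
mean > median ⇒ the longer tail is on the right ⇒ right-skewed (positively skewed).

right-skewed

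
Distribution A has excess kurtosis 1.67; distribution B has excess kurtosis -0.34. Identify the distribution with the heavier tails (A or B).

Higher excess kurtosis ⇒ heavier tails relative to the normal distribution.
1.67 vs -0.34: the larger is 1.67, so A has heavier tails. (A is leptokurtic — heavier-than-normal tails; the other is platykurtic.)

A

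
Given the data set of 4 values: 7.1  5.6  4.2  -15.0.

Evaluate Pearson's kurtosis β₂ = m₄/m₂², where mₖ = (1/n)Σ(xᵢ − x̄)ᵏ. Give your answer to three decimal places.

2.299

x̄ = 0.4750
Σ(xᵢ − x̄)² = 323.5075 ⇒ m₂ = 80.87688
Σ(xᵢ − x̄)⁴ = 60157.3780 ⇒ m₄ = 15039.34449
m₂² = 6541.06891
β₂ = m₄/m₂² = 15039.34449 / 6541.06891 ≈ 2.299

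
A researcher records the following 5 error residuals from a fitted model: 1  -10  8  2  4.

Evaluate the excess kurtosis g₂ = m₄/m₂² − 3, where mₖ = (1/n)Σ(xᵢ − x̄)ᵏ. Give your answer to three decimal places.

-0.357

x̄ = 1.0000
Σ(xᵢ − x̄)² = 180.0000 ⇒ m₂ = 36.00000
Σ(xᵢ − x̄)⁴ = 17124.0000 ⇒ m₄ = 3424.80000
m₂² = 1296.00000
g₂ = m₄/m₂² − 3 = 2.64259 − 3 ≈ -0.357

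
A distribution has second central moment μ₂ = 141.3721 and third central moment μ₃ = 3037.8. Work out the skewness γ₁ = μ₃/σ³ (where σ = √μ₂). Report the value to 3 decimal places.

1.807

σ = √μ₂ = √141.3721 = 11.89000
σ³ = μ₂^(3/2) = 1680.91427
γ₁ = μ₃/σ³ = 3037.8 / 1680.91427 ≈ 1.807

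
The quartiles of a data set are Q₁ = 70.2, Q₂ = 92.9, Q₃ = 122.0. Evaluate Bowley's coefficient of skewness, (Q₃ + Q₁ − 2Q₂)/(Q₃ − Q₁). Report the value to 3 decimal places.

numerator: Q₃ + Q₁ − 2Q₂ = 122.0 + 70.2 − 2×92.9 = 6.4000
denominator: Q₃ − Q₁ = 122.0 − 70.2 = 51.8000
Bowley skewness = 6.4000 / 51.8000 ≈ 0.124

0.124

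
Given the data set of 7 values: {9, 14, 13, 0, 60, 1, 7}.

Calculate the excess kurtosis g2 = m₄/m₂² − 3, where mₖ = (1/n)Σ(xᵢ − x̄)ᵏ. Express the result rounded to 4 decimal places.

1.5651

x̄ = 14.8571
Σ(xᵢ − x̄)² = 2550.8571 ⇒ m₂ = 364.40816
Σ(xᵢ − x̄)⁴ = 4243541.0729 ⇒ m₄ = 606220.15327
m₂² = 132793.30945
g2 = m₄/m₂² − 3 = 4.56514 − 3 ≈ 1.5651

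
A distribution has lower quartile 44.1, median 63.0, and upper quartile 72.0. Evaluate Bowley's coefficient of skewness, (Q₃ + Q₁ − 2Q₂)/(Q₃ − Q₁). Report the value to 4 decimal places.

numerator: Q₃ + Q₁ − 2Q₂ = 72.0 + 44.1 − 2×63.0 = -9.9000
denominator: Q₃ − Q₁ = 72.0 − 44.1 = 27.9000
Bowley skewness = -9.9000 / 27.9000 ≈ -0.3548

-0.3548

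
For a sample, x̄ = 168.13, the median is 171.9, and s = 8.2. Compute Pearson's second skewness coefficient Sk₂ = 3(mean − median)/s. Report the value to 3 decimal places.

-1.379

Sk₂ = 3(168.13 − 171.9) / 8.2 = 3 × -3.7700 / 8.2
    = -11.3100 / 8.2 ≈ -1.379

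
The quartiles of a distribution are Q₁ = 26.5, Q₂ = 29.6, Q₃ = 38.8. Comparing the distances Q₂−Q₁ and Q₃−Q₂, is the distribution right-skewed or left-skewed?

right-skewed

Q₂ − Q₁ = 3.1;  Q₃ − Q₂ = 9.2
Q₃ − Q₂ > Q₂ − Q₁ ⇒ the upper half is more spread out ⇒ right-skewed.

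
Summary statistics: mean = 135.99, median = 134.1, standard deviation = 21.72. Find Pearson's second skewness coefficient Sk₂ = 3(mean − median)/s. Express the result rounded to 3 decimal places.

Sk₂ = 3(135.99 − 134.1) / 21.72 = 3 × 1.8900 / 21.72
    = 5.6700 / 21.72 ≈ 0.261

0.261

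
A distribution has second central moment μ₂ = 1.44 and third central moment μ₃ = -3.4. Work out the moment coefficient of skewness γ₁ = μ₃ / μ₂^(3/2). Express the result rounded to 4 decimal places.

-1.9676

σ = √μ₂ = √1.44 = 1.20000
σ³ = μ₂^(3/2) = 1.72800
γ₁ = μ₃/σ³ = -3.4 / 1.72800 ≈ -1.9676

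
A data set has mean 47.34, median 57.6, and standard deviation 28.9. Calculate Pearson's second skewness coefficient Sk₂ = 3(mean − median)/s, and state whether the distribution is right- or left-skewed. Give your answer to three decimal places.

-1.065, left-skewed

Sk₂ = 3(47.34 − 57.6) / 28.9 = 3 × -10.2600 / 28.9
    = -30.7800 / 28.9 ≈ -1.065
Sk₂ < 0 ⇒ mean < median ⇒ left-skewed (negative skew).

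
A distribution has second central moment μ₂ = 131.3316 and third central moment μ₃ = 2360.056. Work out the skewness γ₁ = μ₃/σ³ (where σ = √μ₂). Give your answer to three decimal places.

σ = √μ₂ = √131.3316 = 11.46000
σ³ = μ₂^(3/2) = 1505.06014
γ₁ = μ₃/σ³ = 2360.056 / 1505.06014 ≈ 1.568

1.568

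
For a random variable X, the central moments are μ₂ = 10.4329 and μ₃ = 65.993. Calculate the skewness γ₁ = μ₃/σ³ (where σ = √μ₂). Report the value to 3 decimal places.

1.958

σ = √μ₂ = √10.4329 = 3.23000
σ³ = μ₂^(3/2) = 33.69827
γ₁ = μ₃/σ³ = 65.993 / 33.69827 ≈ 1.958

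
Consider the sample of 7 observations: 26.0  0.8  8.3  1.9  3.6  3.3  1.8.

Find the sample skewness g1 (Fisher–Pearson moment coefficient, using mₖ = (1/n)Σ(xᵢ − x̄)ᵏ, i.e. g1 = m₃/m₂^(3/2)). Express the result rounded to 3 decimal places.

1.757

x̄ = (26.0 + 0.8 + 8.3 + 1.9 + 3.6 + 3.3 + 1.8) / 7 = 6.5286
deviations (xᵢ − x̄): 19.4714, -5.7286, 1.7714, -4.6286, -2.9286, -3.2286, -4.7286
Σ(xᵢ − x̄)² = 477.8743 ⇒ m₂ = 477.8743/7 = 68.26776
Σ(xᵢ − x̄)³ = 6936.2372 ⇒ m₃ = 6936.2372/7 = 990.89103
m₂^(3/2) = 68.26776^(1.5) = 564.05757
g1 = m₃ / m₂^(3/2) = 990.89103 / 564.05757 ≈ 1.757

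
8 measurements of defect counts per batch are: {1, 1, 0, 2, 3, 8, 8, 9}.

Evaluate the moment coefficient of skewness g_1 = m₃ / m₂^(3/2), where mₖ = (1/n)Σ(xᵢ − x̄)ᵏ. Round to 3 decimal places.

0.379

x̄ = (1 + 1 + 0 + 2 + 3 + 8 + 8 + 9) / 8 = 4.0000
deviations (xᵢ − x̄): -3.0000, -3.0000, -4.0000, -2.0000, -1.0000, 4.0000, 4.0000, 5.0000
Σ(xᵢ − x̄)² = 96.0000 ⇒ m₂ = 96.0000/8 = 12.00000
Σ(xᵢ − x̄)³ = 126.0000 ⇒ m₃ = 126.0000/8 = 15.75000
m₂^(3/2) = 12.00000^(1.5) = 41.56922
g_1 = m₃ / m₂^(3/2) = 15.75000 / 41.56922 ≈ 0.379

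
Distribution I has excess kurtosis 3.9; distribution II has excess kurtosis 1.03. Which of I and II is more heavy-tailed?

Higher excess kurtosis ⇒ heavier tails relative to the normal distribution.
3.9 vs 1.03: the larger is 3.9, so I has heavier tails.

I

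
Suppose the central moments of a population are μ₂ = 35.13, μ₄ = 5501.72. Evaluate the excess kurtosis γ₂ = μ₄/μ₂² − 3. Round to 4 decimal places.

μ₂² = 35.13² = 1234.11690
μ₄/μ₂² = 5501.72 / 1234.11690 = 4.45802
γ₂ = 4.45802 − 3 ≈ 1.4580

1.4580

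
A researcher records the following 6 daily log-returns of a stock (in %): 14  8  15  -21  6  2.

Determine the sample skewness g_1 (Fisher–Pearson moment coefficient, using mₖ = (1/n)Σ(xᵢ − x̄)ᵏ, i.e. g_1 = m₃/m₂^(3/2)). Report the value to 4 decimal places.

-1.2629

x̄ = (14 + 8 + 15 - 21 + 6 + 2) / 6 = 4.0000
deviations (xᵢ − x̄): 10.0000, 4.0000, 11.0000, -25.0000, 2.0000, -2.0000
Σ(xᵢ − x̄)² = 870.0000 ⇒ m₂ = 870.0000/6 = 145.00000
Σ(xᵢ − x̄)³ = -13230.0000 ⇒ m₃ = -13230.0000/6 = -2205.00000
m₂^(3/2) = 145.00000^(1.5) = 1746.03121
g_1 = m₃ / m₂^(3/2) = -2205.00000 / 1746.03121 ≈ -1.2629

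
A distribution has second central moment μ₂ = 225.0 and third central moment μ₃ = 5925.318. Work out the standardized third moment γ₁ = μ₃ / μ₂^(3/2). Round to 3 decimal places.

1.756

σ = √μ₂ = √225.0 = 15.00000
σ³ = μ₂^(3/2) = 3375.00000
γ₁ = μ₃/σ³ = 5925.318 / 3375.00000 ≈ 1.756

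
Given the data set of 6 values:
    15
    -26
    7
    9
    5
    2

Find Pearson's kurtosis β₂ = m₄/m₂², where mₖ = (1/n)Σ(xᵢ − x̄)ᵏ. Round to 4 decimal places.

3.6131

x̄ = 2.0000
Σ(xᵢ − x̄)² = 1036.0000 ⇒ m₂ = 172.66667
Σ(xᵢ − x̄)⁴ = 646324.0000 ⇒ m₄ = 107720.66667
m₂² = 29813.77778
β₂ = m₄/m₂² = 107720.66667 / 29813.77778 ≈ 3.6131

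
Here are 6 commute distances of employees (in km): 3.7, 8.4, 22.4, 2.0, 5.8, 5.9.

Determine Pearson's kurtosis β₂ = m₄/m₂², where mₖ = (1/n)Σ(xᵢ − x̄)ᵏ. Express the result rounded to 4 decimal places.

3.6145

x̄ = 8.0333
Σ(xᵢ − x̄)² = 271.2533 ⇒ m₂ = 45.20889
Σ(xᵢ − x̄)⁴ = 44324.6731 ⇒ m₄ = 7387.44552
m₂² = 2043.84363
β₂ = m₄/m₂² = 7387.44552 / 2043.84363 ≈ 3.6145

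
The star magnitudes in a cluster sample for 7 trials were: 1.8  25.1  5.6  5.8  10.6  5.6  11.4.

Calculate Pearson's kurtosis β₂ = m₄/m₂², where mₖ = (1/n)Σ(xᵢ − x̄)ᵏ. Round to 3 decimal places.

x̄ = 9.4143
Σ(xᵢ − x̄)² = 351.5286 ⇒ m₂ = 50.21837
Σ(xᵢ − x̄)⁴ = 64509.3594 ⇒ m₄ = 9215.62277
m₂² = 2521.88442
β₂ = m₄/m₂² = 9215.62277 / 2521.88442 ≈ 3.654

3.654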